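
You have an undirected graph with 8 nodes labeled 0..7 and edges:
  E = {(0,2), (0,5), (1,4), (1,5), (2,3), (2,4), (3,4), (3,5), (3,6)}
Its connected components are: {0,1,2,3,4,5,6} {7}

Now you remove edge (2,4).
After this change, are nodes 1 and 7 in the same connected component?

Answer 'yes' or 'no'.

Answer: no

Derivation:
Initial components: {0,1,2,3,4,5,6} {7}
Removing edge (2,4): not a bridge — component count unchanged at 2.
New components: {0,1,2,3,4,5,6} {7}
Are 1 and 7 in the same component? no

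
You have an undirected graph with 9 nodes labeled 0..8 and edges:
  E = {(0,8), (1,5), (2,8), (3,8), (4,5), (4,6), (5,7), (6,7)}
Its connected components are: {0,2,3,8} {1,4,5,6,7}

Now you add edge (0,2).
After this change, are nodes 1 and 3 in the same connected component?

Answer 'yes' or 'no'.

Answer: no

Derivation:
Initial components: {0,2,3,8} {1,4,5,6,7}
Adding edge (0,2): both already in same component {0,2,3,8}. No change.
New components: {0,2,3,8} {1,4,5,6,7}
Are 1 and 3 in the same component? no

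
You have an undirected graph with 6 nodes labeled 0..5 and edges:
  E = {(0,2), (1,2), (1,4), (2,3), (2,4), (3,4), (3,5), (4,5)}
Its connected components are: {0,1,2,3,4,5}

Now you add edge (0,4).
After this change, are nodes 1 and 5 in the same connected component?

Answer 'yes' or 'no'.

Answer: yes

Derivation:
Initial components: {0,1,2,3,4,5}
Adding edge (0,4): both already in same component {0,1,2,3,4,5}. No change.
New components: {0,1,2,3,4,5}
Are 1 and 5 in the same component? yes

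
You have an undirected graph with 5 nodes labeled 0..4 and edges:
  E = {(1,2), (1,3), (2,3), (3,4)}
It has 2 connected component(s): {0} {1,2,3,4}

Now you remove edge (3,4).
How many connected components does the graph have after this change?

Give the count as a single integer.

Initial component count: 2
Remove (3,4): it was a bridge. Count increases: 2 -> 3.
  After removal, components: {0} {1,2,3} {4}
New component count: 3

Answer: 3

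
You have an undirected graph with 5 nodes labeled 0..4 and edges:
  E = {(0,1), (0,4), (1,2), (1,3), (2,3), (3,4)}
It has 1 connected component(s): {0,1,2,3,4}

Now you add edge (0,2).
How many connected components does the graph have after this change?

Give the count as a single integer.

Initial component count: 1
Add (0,2): endpoints already in same component. Count unchanged: 1.
New component count: 1

Answer: 1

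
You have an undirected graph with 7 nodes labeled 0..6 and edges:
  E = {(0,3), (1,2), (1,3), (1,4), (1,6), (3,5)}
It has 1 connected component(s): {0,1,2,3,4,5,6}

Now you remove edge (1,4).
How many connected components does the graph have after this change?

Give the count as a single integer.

Initial component count: 1
Remove (1,4): it was a bridge. Count increases: 1 -> 2.
  After removal, components: {0,1,2,3,5,6} {4}
New component count: 2

Answer: 2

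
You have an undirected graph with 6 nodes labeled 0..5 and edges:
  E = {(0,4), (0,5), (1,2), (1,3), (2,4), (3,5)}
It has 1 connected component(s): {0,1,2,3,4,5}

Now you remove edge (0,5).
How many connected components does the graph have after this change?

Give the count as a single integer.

Answer: 1

Derivation:
Initial component count: 1
Remove (0,5): not a bridge. Count unchanged: 1.
  After removal, components: {0,1,2,3,4,5}
New component count: 1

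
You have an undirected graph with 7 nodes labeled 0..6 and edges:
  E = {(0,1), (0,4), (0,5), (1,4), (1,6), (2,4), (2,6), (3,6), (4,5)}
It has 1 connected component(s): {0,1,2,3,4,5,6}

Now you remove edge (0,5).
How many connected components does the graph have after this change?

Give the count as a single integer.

Answer: 1

Derivation:
Initial component count: 1
Remove (0,5): not a bridge. Count unchanged: 1.
  After removal, components: {0,1,2,3,4,5,6}
New component count: 1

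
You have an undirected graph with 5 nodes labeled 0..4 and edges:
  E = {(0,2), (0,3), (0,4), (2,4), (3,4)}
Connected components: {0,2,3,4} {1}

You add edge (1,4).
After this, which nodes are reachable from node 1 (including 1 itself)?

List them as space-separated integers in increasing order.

Before: nodes reachable from 1: {1}
Adding (1,4): merges 1's component with another. Reachability grows.
After: nodes reachable from 1: {0,1,2,3,4}

Answer: 0 1 2 3 4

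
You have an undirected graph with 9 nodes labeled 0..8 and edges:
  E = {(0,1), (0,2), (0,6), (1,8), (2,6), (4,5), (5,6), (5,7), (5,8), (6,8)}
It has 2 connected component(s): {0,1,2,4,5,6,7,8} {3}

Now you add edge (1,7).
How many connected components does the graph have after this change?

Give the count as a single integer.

Answer: 2

Derivation:
Initial component count: 2
Add (1,7): endpoints already in same component. Count unchanged: 2.
New component count: 2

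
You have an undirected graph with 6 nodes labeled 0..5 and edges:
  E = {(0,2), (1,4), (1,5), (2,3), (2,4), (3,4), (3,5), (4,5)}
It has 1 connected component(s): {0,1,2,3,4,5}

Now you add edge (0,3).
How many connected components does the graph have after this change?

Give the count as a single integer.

Answer: 1

Derivation:
Initial component count: 1
Add (0,3): endpoints already in same component. Count unchanged: 1.
New component count: 1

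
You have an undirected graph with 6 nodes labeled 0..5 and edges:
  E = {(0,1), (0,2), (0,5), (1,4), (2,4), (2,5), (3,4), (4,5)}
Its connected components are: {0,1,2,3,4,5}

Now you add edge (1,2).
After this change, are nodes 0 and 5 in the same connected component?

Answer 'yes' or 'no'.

Answer: yes

Derivation:
Initial components: {0,1,2,3,4,5}
Adding edge (1,2): both already in same component {0,1,2,3,4,5}. No change.
New components: {0,1,2,3,4,5}
Are 0 and 5 in the same component? yes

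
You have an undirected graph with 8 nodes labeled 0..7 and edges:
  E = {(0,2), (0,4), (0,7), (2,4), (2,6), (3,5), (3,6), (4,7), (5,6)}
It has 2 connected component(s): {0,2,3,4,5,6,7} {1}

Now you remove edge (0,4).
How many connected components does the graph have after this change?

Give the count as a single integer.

Answer: 2

Derivation:
Initial component count: 2
Remove (0,4): not a bridge. Count unchanged: 2.
  After removal, components: {0,2,3,4,5,6,7} {1}
New component count: 2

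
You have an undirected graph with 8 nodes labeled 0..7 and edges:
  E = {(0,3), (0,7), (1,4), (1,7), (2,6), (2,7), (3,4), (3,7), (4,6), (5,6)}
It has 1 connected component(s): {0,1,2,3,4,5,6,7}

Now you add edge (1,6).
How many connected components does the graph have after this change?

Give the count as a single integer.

Initial component count: 1
Add (1,6): endpoints already in same component. Count unchanged: 1.
New component count: 1

Answer: 1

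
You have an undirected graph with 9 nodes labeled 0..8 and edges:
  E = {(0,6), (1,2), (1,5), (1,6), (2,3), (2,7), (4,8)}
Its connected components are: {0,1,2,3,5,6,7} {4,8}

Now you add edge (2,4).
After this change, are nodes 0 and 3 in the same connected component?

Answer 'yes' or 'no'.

Answer: yes

Derivation:
Initial components: {0,1,2,3,5,6,7} {4,8}
Adding edge (2,4): merges {0,1,2,3,5,6,7} and {4,8}.
New components: {0,1,2,3,4,5,6,7,8}
Are 0 and 3 in the same component? yes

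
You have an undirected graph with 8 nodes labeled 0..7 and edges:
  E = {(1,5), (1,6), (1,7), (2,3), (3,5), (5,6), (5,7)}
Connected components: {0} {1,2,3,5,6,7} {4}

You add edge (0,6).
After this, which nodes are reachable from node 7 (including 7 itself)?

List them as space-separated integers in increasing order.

Before: nodes reachable from 7: {1,2,3,5,6,7}
Adding (0,6): merges 7's component with another. Reachability grows.
After: nodes reachable from 7: {0,1,2,3,5,6,7}

Answer: 0 1 2 3 5 6 7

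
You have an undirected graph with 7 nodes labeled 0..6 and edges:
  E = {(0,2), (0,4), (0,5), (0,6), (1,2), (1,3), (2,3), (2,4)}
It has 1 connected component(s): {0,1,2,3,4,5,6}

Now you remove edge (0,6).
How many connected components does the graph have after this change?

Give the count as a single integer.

Answer: 2

Derivation:
Initial component count: 1
Remove (0,6): it was a bridge. Count increases: 1 -> 2.
  After removal, components: {0,1,2,3,4,5} {6}
New component count: 2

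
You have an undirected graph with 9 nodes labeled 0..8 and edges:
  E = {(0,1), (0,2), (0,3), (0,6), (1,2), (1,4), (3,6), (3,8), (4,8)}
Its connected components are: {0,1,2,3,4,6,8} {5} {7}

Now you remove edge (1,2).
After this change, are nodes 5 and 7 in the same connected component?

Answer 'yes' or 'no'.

Initial components: {0,1,2,3,4,6,8} {5} {7}
Removing edge (1,2): not a bridge — component count unchanged at 3.
New components: {0,1,2,3,4,6,8} {5} {7}
Are 5 and 7 in the same component? no

Answer: no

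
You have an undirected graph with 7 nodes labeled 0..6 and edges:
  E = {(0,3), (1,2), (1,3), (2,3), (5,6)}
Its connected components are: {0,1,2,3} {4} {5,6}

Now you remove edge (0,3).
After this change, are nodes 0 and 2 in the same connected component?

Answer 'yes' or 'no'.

Answer: no

Derivation:
Initial components: {0,1,2,3} {4} {5,6}
Removing edge (0,3): it was a bridge — component count 3 -> 4.
New components: {0} {1,2,3} {4} {5,6}
Are 0 and 2 in the same component? no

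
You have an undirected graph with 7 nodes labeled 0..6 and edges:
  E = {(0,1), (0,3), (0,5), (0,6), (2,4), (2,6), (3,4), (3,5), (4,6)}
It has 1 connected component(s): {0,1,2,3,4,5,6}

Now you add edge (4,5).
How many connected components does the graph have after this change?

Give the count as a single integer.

Answer: 1

Derivation:
Initial component count: 1
Add (4,5): endpoints already in same component. Count unchanged: 1.
New component count: 1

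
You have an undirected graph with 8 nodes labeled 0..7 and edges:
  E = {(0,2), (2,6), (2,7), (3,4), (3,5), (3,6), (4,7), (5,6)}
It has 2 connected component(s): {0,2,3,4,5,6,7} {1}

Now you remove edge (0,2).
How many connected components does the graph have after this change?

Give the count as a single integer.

Initial component count: 2
Remove (0,2): it was a bridge. Count increases: 2 -> 3.
  After removal, components: {0} {1} {2,3,4,5,6,7}
New component count: 3

Answer: 3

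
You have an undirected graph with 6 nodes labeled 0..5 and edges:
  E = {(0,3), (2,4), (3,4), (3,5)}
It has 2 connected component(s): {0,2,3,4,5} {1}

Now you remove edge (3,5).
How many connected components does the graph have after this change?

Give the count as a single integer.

Initial component count: 2
Remove (3,5): it was a bridge. Count increases: 2 -> 3.
  After removal, components: {0,2,3,4} {1} {5}
New component count: 3

Answer: 3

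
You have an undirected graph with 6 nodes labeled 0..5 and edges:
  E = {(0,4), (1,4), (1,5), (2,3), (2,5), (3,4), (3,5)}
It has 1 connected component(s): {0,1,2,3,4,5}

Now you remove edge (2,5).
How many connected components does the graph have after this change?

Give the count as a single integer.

Initial component count: 1
Remove (2,5): not a bridge. Count unchanged: 1.
  After removal, components: {0,1,2,3,4,5}
New component count: 1

Answer: 1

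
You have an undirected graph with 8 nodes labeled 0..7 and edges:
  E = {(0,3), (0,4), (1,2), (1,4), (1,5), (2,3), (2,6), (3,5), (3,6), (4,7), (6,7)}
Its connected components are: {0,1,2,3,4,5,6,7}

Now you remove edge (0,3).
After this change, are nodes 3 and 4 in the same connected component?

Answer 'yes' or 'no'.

Answer: yes

Derivation:
Initial components: {0,1,2,3,4,5,6,7}
Removing edge (0,3): not a bridge — component count unchanged at 1.
New components: {0,1,2,3,4,5,6,7}
Are 3 and 4 in the same component? yes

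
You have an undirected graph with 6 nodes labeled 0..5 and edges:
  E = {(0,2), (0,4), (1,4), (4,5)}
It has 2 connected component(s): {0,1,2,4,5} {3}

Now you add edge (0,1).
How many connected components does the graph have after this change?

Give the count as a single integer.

Initial component count: 2
Add (0,1): endpoints already in same component. Count unchanged: 2.
New component count: 2

Answer: 2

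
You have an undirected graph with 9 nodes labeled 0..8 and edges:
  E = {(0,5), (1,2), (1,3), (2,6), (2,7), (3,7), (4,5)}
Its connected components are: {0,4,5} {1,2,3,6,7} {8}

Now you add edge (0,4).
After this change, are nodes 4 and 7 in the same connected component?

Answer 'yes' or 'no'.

Answer: no

Derivation:
Initial components: {0,4,5} {1,2,3,6,7} {8}
Adding edge (0,4): both already in same component {0,4,5}. No change.
New components: {0,4,5} {1,2,3,6,7} {8}
Are 4 and 7 in the same component? no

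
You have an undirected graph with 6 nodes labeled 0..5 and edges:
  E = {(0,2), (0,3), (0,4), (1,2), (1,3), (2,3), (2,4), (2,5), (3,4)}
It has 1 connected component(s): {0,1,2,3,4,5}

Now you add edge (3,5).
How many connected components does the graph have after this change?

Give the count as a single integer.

Initial component count: 1
Add (3,5): endpoints already in same component. Count unchanged: 1.
New component count: 1

Answer: 1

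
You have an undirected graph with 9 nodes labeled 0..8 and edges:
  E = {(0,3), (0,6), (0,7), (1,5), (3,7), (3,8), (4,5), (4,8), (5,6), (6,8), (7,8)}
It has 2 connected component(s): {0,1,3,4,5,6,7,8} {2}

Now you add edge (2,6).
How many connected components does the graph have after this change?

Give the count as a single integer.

Answer: 1

Derivation:
Initial component count: 2
Add (2,6): merges two components. Count decreases: 2 -> 1.
New component count: 1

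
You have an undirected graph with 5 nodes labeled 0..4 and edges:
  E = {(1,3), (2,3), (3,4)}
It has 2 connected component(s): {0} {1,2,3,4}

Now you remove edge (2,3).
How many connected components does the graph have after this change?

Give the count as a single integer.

Initial component count: 2
Remove (2,3): it was a bridge. Count increases: 2 -> 3.
  After removal, components: {0} {1,3,4} {2}
New component count: 3

Answer: 3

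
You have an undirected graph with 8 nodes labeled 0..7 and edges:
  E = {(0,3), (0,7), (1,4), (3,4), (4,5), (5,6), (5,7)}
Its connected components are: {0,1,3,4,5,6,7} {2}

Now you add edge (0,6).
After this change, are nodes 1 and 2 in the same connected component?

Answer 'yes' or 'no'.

Answer: no

Derivation:
Initial components: {0,1,3,4,5,6,7} {2}
Adding edge (0,6): both already in same component {0,1,3,4,5,6,7}. No change.
New components: {0,1,3,4,5,6,7} {2}
Are 1 and 2 in the same component? no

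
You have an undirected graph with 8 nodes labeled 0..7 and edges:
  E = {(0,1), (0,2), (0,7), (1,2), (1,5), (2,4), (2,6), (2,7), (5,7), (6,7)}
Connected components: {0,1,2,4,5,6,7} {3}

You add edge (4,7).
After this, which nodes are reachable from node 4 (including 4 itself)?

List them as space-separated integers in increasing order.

Before: nodes reachable from 4: {0,1,2,4,5,6,7}
Adding (4,7): both endpoints already in same component. Reachability from 4 unchanged.
After: nodes reachable from 4: {0,1,2,4,5,6,7}

Answer: 0 1 2 4 5 6 7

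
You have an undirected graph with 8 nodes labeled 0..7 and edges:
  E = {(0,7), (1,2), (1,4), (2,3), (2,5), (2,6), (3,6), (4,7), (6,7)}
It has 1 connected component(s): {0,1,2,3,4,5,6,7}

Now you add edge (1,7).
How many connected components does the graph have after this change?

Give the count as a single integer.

Initial component count: 1
Add (1,7): endpoints already in same component. Count unchanged: 1.
New component count: 1

Answer: 1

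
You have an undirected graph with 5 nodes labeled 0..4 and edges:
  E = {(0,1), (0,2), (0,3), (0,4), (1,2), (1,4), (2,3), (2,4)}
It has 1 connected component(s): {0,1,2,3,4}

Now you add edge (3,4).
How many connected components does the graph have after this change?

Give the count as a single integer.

Initial component count: 1
Add (3,4): endpoints already in same component. Count unchanged: 1.
New component count: 1

Answer: 1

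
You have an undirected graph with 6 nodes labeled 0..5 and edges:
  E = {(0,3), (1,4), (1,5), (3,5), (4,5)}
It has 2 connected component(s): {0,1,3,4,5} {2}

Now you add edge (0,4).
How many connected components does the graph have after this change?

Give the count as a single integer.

Answer: 2

Derivation:
Initial component count: 2
Add (0,4): endpoints already in same component. Count unchanged: 2.
New component count: 2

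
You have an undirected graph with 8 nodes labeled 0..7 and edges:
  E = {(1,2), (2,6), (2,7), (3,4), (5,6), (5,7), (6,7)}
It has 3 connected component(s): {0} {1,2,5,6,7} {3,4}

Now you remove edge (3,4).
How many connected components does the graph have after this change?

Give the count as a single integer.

Initial component count: 3
Remove (3,4): it was a bridge. Count increases: 3 -> 4.
  After removal, components: {0} {1,2,5,6,7} {3} {4}
New component count: 4

Answer: 4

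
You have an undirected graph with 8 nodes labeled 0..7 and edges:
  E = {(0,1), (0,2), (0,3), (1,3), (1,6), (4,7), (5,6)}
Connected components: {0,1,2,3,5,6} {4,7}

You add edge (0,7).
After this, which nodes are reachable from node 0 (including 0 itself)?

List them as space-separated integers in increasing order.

Answer: 0 1 2 3 4 5 6 7

Derivation:
Before: nodes reachable from 0: {0,1,2,3,5,6}
Adding (0,7): merges 0's component with another. Reachability grows.
After: nodes reachable from 0: {0,1,2,3,4,5,6,7}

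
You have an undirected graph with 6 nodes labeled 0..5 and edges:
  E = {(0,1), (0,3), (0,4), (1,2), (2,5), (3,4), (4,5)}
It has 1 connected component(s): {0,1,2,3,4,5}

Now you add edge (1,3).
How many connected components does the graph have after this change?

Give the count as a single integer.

Answer: 1

Derivation:
Initial component count: 1
Add (1,3): endpoints already in same component. Count unchanged: 1.
New component count: 1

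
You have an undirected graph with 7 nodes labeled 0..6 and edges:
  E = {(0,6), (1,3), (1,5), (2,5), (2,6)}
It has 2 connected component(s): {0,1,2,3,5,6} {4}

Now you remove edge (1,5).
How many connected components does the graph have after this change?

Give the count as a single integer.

Initial component count: 2
Remove (1,5): it was a bridge. Count increases: 2 -> 3.
  After removal, components: {0,2,5,6} {1,3} {4}
New component count: 3

Answer: 3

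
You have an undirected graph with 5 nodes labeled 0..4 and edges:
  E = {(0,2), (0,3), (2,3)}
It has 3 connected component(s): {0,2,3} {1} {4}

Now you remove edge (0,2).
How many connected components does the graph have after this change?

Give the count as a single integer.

Answer: 3

Derivation:
Initial component count: 3
Remove (0,2): not a bridge. Count unchanged: 3.
  After removal, components: {0,2,3} {1} {4}
New component count: 3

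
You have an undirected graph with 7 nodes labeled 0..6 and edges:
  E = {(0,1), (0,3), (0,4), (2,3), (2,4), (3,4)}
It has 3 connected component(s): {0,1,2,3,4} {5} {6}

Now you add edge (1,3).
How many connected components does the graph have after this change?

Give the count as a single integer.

Answer: 3

Derivation:
Initial component count: 3
Add (1,3): endpoints already in same component. Count unchanged: 3.
New component count: 3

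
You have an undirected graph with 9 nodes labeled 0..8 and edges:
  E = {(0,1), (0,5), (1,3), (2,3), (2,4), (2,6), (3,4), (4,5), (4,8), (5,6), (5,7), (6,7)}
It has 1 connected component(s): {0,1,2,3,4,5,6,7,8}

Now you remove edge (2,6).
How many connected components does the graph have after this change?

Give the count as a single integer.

Initial component count: 1
Remove (2,6): not a bridge. Count unchanged: 1.
  After removal, components: {0,1,2,3,4,5,6,7,8}
New component count: 1

Answer: 1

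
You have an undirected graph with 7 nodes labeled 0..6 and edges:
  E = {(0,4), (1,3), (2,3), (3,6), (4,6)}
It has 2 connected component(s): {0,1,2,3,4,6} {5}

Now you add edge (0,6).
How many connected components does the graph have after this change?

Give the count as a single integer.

Initial component count: 2
Add (0,6): endpoints already in same component. Count unchanged: 2.
New component count: 2

Answer: 2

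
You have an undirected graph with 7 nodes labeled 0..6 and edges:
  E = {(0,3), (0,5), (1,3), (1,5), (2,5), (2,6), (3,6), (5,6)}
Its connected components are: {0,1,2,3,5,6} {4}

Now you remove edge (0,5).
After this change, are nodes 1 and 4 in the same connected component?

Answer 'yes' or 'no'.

Initial components: {0,1,2,3,5,6} {4}
Removing edge (0,5): not a bridge — component count unchanged at 2.
New components: {0,1,2,3,5,6} {4}
Are 1 and 4 in the same component? no

Answer: no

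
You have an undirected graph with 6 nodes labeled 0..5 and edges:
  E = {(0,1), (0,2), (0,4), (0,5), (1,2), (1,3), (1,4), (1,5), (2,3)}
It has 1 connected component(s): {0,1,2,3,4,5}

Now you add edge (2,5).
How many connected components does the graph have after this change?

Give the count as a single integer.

Initial component count: 1
Add (2,5): endpoints already in same component. Count unchanged: 1.
New component count: 1

Answer: 1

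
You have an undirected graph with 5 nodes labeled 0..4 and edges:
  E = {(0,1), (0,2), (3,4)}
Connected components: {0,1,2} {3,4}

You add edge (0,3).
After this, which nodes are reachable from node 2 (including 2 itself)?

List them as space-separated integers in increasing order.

Answer: 0 1 2 3 4

Derivation:
Before: nodes reachable from 2: {0,1,2}
Adding (0,3): merges 2's component with another. Reachability grows.
After: nodes reachable from 2: {0,1,2,3,4}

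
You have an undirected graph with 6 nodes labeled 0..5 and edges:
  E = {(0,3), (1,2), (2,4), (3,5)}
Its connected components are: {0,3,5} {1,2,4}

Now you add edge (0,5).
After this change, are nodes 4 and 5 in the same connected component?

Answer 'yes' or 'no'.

Initial components: {0,3,5} {1,2,4}
Adding edge (0,5): both already in same component {0,3,5}. No change.
New components: {0,3,5} {1,2,4}
Are 4 and 5 in the same component? no

Answer: no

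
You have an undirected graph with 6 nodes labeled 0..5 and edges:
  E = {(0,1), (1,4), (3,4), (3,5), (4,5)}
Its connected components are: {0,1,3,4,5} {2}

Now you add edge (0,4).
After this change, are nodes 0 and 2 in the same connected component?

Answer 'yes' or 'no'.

Answer: no

Derivation:
Initial components: {0,1,3,4,5} {2}
Adding edge (0,4): both already in same component {0,1,3,4,5}. No change.
New components: {0,1,3,4,5} {2}
Are 0 and 2 in the same component? no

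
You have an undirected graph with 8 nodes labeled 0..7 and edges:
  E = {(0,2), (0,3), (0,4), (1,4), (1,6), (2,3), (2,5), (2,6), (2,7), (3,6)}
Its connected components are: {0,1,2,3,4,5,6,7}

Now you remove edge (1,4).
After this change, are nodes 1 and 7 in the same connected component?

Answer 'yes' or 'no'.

Answer: yes

Derivation:
Initial components: {0,1,2,3,4,5,6,7}
Removing edge (1,4): not a bridge — component count unchanged at 1.
New components: {0,1,2,3,4,5,6,7}
Are 1 and 7 in the same component? yes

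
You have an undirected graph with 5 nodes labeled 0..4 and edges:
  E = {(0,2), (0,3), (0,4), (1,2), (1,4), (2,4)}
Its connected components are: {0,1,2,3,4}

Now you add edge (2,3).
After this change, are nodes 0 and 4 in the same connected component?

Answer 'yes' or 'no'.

Initial components: {0,1,2,3,4}
Adding edge (2,3): both already in same component {0,1,2,3,4}. No change.
New components: {0,1,2,3,4}
Are 0 and 4 in the same component? yes

Answer: yes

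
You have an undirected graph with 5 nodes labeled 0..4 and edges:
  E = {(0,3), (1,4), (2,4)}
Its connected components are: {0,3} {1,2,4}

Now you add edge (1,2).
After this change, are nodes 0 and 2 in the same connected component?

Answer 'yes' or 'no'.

Answer: no

Derivation:
Initial components: {0,3} {1,2,4}
Adding edge (1,2): both already in same component {1,2,4}. No change.
New components: {0,3} {1,2,4}
Are 0 and 2 in the same component? no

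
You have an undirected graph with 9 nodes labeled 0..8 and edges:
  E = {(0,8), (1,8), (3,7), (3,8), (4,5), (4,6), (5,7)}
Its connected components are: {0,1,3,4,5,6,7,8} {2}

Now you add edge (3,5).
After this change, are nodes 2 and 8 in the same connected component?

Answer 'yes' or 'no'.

Answer: no

Derivation:
Initial components: {0,1,3,4,5,6,7,8} {2}
Adding edge (3,5): both already in same component {0,1,3,4,5,6,7,8}. No change.
New components: {0,1,3,4,5,6,7,8} {2}
Are 2 and 8 in the same component? no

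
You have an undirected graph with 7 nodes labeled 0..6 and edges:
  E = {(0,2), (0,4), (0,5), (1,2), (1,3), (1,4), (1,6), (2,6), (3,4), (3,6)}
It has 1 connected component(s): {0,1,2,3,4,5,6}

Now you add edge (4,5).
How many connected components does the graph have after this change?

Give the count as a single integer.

Initial component count: 1
Add (4,5): endpoints already in same component. Count unchanged: 1.
New component count: 1

Answer: 1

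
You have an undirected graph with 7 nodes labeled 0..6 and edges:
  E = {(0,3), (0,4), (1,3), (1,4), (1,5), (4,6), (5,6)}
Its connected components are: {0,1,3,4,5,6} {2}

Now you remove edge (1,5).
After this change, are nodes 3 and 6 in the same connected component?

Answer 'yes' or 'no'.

Initial components: {0,1,3,4,5,6} {2}
Removing edge (1,5): not a bridge — component count unchanged at 2.
New components: {0,1,3,4,5,6} {2}
Are 3 and 6 in the same component? yes

Answer: yes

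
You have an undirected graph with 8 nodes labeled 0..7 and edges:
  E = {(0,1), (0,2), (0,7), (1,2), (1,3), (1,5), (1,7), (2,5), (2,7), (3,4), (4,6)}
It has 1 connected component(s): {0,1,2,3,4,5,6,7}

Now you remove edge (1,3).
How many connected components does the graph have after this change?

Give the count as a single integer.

Answer: 2

Derivation:
Initial component count: 1
Remove (1,3): it was a bridge. Count increases: 1 -> 2.
  After removal, components: {0,1,2,5,7} {3,4,6}
New component count: 2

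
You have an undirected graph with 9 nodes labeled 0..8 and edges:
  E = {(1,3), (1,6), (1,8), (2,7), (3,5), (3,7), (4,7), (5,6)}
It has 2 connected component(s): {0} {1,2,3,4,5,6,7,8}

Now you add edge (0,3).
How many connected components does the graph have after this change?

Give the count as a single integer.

Initial component count: 2
Add (0,3): merges two components. Count decreases: 2 -> 1.
New component count: 1

Answer: 1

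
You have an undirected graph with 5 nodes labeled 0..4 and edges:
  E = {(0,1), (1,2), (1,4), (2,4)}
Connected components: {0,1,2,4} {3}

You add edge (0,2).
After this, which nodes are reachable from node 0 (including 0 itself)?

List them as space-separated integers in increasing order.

Before: nodes reachable from 0: {0,1,2,4}
Adding (0,2): both endpoints already in same component. Reachability from 0 unchanged.
After: nodes reachable from 0: {0,1,2,4}

Answer: 0 1 2 4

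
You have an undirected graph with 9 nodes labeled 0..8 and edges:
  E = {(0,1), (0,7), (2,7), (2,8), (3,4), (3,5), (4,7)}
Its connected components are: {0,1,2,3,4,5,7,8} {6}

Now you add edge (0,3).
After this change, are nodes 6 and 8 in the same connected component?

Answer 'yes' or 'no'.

Initial components: {0,1,2,3,4,5,7,8} {6}
Adding edge (0,3): both already in same component {0,1,2,3,4,5,7,8}. No change.
New components: {0,1,2,3,4,5,7,8} {6}
Are 6 and 8 in the same component? no

Answer: no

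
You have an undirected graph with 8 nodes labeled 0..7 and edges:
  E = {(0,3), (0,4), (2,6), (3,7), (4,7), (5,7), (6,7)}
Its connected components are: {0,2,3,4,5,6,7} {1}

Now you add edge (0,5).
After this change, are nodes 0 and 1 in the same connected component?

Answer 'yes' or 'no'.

Answer: no

Derivation:
Initial components: {0,2,3,4,5,6,7} {1}
Adding edge (0,5): both already in same component {0,2,3,4,5,6,7}. No change.
New components: {0,2,3,4,5,6,7} {1}
Are 0 and 1 in the same component? no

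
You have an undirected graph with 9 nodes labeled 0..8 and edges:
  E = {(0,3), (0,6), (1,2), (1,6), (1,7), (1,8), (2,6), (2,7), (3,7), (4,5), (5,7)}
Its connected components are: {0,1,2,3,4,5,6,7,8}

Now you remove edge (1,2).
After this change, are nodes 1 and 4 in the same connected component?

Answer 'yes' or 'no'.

Initial components: {0,1,2,3,4,5,6,7,8}
Removing edge (1,2): not a bridge — component count unchanged at 1.
New components: {0,1,2,3,4,5,6,7,8}
Are 1 and 4 in the same component? yes

Answer: yes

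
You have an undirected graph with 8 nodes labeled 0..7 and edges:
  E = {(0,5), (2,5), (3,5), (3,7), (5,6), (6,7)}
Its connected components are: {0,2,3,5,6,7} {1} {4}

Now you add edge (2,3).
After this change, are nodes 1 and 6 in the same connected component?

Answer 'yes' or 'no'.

Initial components: {0,2,3,5,6,7} {1} {4}
Adding edge (2,3): both already in same component {0,2,3,5,6,7}. No change.
New components: {0,2,3,5,6,7} {1} {4}
Are 1 and 6 in the same component? no

Answer: no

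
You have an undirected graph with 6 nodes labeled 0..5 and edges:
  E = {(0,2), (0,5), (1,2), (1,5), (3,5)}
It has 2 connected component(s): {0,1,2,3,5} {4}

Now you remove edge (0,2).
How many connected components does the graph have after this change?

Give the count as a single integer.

Answer: 2

Derivation:
Initial component count: 2
Remove (0,2): not a bridge. Count unchanged: 2.
  After removal, components: {0,1,2,3,5} {4}
New component count: 2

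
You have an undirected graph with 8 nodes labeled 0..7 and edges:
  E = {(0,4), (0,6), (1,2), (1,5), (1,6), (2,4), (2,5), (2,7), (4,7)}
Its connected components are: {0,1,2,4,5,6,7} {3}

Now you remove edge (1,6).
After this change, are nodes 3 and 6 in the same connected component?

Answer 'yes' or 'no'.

Answer: no

Derivation:
Initial components: {0,1,2,4,5,6,7} {3}
Removing edge (1,6): not a bridge — component count unchanged at 2.
New components: {0,1,2,4,5,6,7} {3}
Are 3 and 6 in the same component? no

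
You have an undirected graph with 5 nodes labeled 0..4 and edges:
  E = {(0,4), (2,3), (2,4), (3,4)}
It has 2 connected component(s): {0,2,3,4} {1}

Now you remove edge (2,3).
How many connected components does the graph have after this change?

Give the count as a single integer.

Initial component count: 2
Remove (2,3): not a bridge. Count unchanged: 2.
  After removal, components: {0,2,3,4} {1}
New component count: 2

Answer: 2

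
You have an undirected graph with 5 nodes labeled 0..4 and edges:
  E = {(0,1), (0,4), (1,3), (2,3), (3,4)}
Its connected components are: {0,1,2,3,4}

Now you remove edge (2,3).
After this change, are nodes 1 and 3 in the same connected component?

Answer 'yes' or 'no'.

Answer: yes

Derivation:
Initial components: {0,1,2,3,4}
Removing edge (2,3): it was a bridge — component count 1 -> 2.
New components: {0,1,3,4} {2}
Are 1 and 3 in the same component? yes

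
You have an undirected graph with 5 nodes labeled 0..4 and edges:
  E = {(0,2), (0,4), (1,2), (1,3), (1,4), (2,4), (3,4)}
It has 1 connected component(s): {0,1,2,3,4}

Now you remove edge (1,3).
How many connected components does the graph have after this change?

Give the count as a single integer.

Answer: 1

Derivation:
Initial component count: 1
Remove (1,3): not a bridge. Count unchanged: 1.
  After removal, components: {0,1,2,3,4}
New component count: 1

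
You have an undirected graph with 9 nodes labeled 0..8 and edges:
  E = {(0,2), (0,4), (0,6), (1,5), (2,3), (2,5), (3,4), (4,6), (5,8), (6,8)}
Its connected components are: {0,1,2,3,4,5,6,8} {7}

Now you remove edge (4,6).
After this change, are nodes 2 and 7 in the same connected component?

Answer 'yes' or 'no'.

Initial components: {0,1,2,3,4,5,6,8} {7}
Removing edge (4,6): not a bridge — component count unchanged at 2.
New components: {0,1,2,3,4,5,6,8} {7}
Are 2 and 7 in the same component? no

Answer: no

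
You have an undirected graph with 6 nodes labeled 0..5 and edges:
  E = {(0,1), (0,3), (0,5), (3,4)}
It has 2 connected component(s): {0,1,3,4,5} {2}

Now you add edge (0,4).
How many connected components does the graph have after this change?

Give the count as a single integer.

Initial component count: 2
Add (0,4): endpoints already in same component. Count unchanged: 2.
New component count: 2

Answer: 2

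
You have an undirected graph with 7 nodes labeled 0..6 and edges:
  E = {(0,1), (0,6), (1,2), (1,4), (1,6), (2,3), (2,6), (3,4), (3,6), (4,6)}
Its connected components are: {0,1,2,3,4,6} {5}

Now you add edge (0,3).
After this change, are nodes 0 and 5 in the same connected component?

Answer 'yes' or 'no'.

Answer: no

Derivation:
Initial components: {0,1,2,3,4,6} {5}
Adding edge (0,3): both already in same component {0,1,2,3,4,6}. No change.
New components: {0,1,2,3,4,6} {5}
Are 0 and 5 in the same component? no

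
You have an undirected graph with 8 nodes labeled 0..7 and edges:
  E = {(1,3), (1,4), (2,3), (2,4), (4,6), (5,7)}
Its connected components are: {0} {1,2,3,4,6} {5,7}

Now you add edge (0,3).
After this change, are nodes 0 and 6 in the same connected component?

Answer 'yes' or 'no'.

Initial components: {0} {1,2,3,4,6} {5,7}
Adding edge (0,3): merges {0} and {1,2,3,4,6}.
New components: {0,1,2,3,4,6} {5,7}
Are 0 and 6 in the same component? yes

Answer: yes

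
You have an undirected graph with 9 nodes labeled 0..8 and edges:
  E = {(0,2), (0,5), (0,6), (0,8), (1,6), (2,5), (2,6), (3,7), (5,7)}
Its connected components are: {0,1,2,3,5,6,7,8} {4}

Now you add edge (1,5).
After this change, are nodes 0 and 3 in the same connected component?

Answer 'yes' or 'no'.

Answer: yes

Derivation:
Initial components: {0,1,2,3,5,6,7,8} {4}
Adding edge (1,5): both already in same component {0,1,2,3,5,6,7,8}. No change.
New components: {0,1,2,3,5,6,7,8} {4}
Are 0 and 3 in the same component? yes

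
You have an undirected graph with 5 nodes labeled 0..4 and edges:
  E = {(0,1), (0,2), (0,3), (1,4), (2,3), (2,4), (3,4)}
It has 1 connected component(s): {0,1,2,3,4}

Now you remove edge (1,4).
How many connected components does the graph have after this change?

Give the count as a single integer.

Initial component count: 1
Remove (1,4): not a bridge. Count unchanged: 1.
  After removal, components: {0,1,2,3,4}
New component count: 1

Answer: 1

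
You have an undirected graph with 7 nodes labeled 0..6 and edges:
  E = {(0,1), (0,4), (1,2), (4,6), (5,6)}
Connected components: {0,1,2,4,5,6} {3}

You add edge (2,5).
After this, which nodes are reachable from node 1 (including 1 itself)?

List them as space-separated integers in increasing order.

Answer: 0 1 2 4 5 6

Derivation:
Before: nodes reachable from 1: {0,1,2,4,5,6}
Adding (2,5): both endpoints already in same component. Reachability from 1 unchanged.
After: nodes reachable from 1: {0,1,2,4,5,6}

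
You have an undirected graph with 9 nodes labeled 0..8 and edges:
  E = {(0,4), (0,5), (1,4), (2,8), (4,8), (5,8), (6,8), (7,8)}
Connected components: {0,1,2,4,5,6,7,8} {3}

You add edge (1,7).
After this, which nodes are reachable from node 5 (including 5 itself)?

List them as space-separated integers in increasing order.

Before: nodes reachable from 5: {0,1,2,4,5,6,7,8}
Adding (1,7): both endpoints already in same component. Reachability from 5 unchanged.
After: nodes reachable from 5: {0,1,2,4,5,6,7,8}

Answer: 0 1 2 4 5 6 7 8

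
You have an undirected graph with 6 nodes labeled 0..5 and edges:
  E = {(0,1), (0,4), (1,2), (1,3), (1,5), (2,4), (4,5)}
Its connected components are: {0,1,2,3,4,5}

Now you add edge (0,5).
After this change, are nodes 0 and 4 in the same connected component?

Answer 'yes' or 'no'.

Initial components: {0,1,2,3,4,5}
Adding edge (0,5): both already in same component {0,1,2,3,4,5}. No change.
New components: {0,1,2,3,4,5}
Are 0 and 4 in the same component? yes

Answer: yes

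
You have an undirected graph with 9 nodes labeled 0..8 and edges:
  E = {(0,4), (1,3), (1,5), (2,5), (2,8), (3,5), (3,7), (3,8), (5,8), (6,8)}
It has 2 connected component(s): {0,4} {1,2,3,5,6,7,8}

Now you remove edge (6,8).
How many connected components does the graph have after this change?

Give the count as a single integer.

Initial component count: 2
Remove (6,8): it was a bridge. Count increases: 2 -> 3.
  After removal, components: {0,4} {1,2,3,5,7,8} {6}
New component count: 3

Answer: 3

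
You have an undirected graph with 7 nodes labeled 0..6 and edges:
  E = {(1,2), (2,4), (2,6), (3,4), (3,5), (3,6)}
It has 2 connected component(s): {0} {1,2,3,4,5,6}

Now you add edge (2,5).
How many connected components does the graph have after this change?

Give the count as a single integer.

Answer: 2

Derivation:
Initial component count: 2
Add (2,5): endpoints already in same component. Count unchanged: 2.
New component count: 2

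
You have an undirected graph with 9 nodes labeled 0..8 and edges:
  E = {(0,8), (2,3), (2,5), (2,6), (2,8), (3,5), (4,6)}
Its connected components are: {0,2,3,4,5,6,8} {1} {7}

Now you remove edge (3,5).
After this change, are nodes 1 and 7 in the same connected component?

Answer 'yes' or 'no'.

Initial components: {0,2,3,4,5,6,8} {1} {7}
Removing edge (3,5): not a bridge — component count unchanged at 3.
New components: {0,2,3,4,5,6,8} {1} {7}
Are 1 and 7 in the same component? no

Answer: no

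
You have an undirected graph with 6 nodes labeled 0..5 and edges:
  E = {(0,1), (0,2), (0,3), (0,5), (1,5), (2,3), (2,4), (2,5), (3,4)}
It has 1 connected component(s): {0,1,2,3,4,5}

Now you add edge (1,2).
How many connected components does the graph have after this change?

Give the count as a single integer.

Initial component count: 1
Add (1,2): endpoints already in same component. Count unchanged: 1.
New component count: 1

Answer: 1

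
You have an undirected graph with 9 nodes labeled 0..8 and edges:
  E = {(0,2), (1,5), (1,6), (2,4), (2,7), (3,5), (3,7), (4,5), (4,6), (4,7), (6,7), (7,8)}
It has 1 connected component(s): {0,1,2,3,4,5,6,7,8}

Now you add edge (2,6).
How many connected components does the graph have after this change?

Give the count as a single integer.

Initial component count: 1
Add (2,6): endpoints already in same component. Count unchanged: 1.
New component count: 1

Answer: 1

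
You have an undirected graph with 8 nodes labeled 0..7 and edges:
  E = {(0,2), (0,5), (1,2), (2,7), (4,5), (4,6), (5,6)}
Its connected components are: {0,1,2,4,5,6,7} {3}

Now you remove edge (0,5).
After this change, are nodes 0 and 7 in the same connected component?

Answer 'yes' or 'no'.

Answer: yes

Derivation:
Initial components: {0,1,2,4,5,6,7} {3}
Removing edge (0,5): it was a bridge — component count 2 -> 3.
New components: {0,1,2,7} {3} {4,5,6}
Are 0 and 7 in the same component? yes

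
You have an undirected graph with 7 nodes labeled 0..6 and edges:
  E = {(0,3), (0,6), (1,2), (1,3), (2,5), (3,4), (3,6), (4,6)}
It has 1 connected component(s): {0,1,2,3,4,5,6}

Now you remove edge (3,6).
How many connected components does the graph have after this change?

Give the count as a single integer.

Answer: 1

Derivation:
Initial component count: 1
Remove (3,6): not a bridge. Count unchanged: 1.
  After removal, components: {0,1,2,3,4,5,6}
New component count: 1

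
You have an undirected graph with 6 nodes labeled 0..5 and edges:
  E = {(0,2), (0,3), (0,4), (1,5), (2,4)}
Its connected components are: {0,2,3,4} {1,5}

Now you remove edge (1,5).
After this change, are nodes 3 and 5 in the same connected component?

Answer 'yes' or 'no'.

Answer: no

Derivation:
Initial components: {0,2,3,4} {1,5}
Removing edge (1,5): it was a bridge — component count 2 -> 3.
New components: {0,2,3,4} {1} {5}
Are 3 and 5 in the same component? no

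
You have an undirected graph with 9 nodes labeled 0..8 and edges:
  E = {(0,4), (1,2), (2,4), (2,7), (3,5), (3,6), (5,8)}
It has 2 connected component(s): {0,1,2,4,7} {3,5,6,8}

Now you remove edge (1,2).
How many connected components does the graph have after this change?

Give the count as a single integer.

Answer: 3

Derivation:
Initial component count: 2
Remove (1,2): it was a bridge. Count increases: 2 -> 3.
  After removal, components: {0,2,4,7} {1} {3,5,6,8}
New component count: 3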